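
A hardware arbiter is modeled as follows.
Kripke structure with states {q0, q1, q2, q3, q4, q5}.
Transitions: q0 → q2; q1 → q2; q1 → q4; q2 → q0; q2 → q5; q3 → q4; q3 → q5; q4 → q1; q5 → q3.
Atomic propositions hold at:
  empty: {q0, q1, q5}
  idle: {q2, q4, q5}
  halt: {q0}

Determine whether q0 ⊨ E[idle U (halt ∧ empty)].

Sat(halt ∧ empty) = {q0}
E[idle U (halt ∧ empty)]: least fixpoint, start Z0 = Sat((halt ∧ empty)) = {q0}, add states in Sat(idle) with some successor in Z. Z1 = {q0, q2}; fixed.
Sat(E[idle U (halt ∧ empty)]) = {q0, q2}
q0 ∈ Sat(E[idle U (halt ∧ empty)]) = {q0, q2}, so the formula holds at q0.

Yes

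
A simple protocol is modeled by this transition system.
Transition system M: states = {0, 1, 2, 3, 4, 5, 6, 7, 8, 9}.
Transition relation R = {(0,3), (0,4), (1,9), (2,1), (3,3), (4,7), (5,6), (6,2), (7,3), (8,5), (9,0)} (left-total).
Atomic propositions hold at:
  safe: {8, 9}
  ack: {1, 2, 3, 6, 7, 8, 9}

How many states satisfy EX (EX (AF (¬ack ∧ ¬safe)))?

6

Sat(¬ack) = {0, 4, 5}
Sat(¬safe) = {0, 1, 2, 3, 4, 5, 6, 7}
Sat(¬ack ∧ ¬safe) = {0, 4, 5}
AF (¬ack ∧ ¬safe): least fixpoint, start Z0 = {0, 4, 5}, add states with every successor in Z. Z1 = {0, 4, 5, 8, 9}; Z2 = {0, 1, 4, 5, 8, 9}; Z3 = {0, 1, 2, 4, 5, 8, 9}; Z4 = {0, 1, 2, 4, 5, 6, 8, 9}; fixed.
Sat(AF (¬ack ∧ ¬safe)) = {0, 1, 2, 4, 5, 6, 8, 9}
Sat(EX (AF (¬ack ∧ ¬safe))) = {s : some successor in {0, 1, 2, 4, 5, 6, 8, 9}} = {0, 1, 2, 5, 6, 8, 9}
Sat(EX (EX (AF (¬ack ∧ ¬safe)))) = {s : some successor in {0, 1, 2, 5, 6, 8, 9}} = {1, 2, 5, 6, 8, 9}
|Sat(EX (EX (AF (¬ack ∧ ¬safe))))| = |{1, 2, 5, 6, 8, 9}| = 6.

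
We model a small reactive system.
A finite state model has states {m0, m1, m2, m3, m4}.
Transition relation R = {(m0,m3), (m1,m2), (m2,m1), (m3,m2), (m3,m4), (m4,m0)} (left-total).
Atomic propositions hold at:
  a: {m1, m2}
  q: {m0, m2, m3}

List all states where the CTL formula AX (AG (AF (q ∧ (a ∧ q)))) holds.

Sat(a ∧ q) = {m2}
Sat(q ∧ (a ∧ q)) = {m2}
AF (q ∧ (a ∧ q)): least fixpoint, start Z0 = {m2}, add states with every successor in Z. Z1 = {m1, m2}; fixed.
Sat(AF (q ∧ (a ∧ q))) = {m1, m2}
AG (AF (q ∧ (a ∧ q))): greatest fixpoint, start Z0 = {m1, m2}, keep only states in Sat with every successor in Z. Already a fixed point.
Sat(AG (AF (q ∧ (a ∧ q)))) = {m1, m2}
Sat(AX (AG (AF (q ∧ (a ∧ q))))) = {s : every successor in {m1, m2}} = {m1, m2}

{m1, m2}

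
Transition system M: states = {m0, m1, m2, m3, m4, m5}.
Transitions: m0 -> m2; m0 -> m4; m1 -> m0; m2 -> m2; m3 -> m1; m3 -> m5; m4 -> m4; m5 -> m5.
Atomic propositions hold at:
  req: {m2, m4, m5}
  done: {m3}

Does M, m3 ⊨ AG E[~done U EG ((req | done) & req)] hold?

No

Sat(~done) = {m0, m1, m2, m4, m5}
Sat(req | done) = {m2, m3, m4, m5}
Sat((req | done) & req) = {m2, m4, m5}
EG ((req | done) & req): greatest fixpoint, start Z0 = {m2, m4, m5}, keep only states in Sat with some successor in Z. Already a fixed point.
Sat(EG ((req | done) & req)) = {m2, m4, m5}
E[~done U EG ((req | done) & req)]: least fixpoint, start Z0 = Sat(EG ((req | done) & req)) = {m2, m4, m5}, add states in Sat(~done) with some successor in Z. Z1 = {m0, m2, m4, m5}; Z2 = {m0, m1, m2, m4, m5}; fixed.
Sat(E[~done U EG ((req | done) & req)]) = {m0, m1, m2, m4, m5}
AG E[~done U EG ((req | done) & req)]: greatest fixpoint, start Z0 = {m0, m1, m2, m4, m5}, keep only states in Sat with every successor in Z. Already a fixed point.
Sat(AG E[~done U EG ((req | done) & req)]) = {m0, m1, m2, m4, m5}
m3 ∉ Sat(AG E[~done U EG ((req | done) & req)]) = {m0, m1, m2, m4, m5}, so the formula does not hold at m3.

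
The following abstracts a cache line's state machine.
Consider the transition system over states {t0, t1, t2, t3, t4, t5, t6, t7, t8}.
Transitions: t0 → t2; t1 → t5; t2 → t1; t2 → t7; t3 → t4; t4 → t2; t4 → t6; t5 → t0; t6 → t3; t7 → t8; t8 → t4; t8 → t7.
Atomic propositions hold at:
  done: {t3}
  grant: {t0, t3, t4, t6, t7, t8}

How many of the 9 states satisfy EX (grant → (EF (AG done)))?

4

AG done: greatest fixpoint, start Z0 = {t3}, keep only states in Sat with every successor in Z. Z1 = ∅; fixed.
Sat(AG done) = ∅
EF (AG done): least fixpoint, start Z0 = ∅, add states with some successor in Z. Already a fixed point.
Sat(EF (AG done)) = ∅
Sat(grant → (EF (AG done))) = {t1, t2, t5}
Sat(EX (grant → (EF (AG done)))) = {s : some successor in {t1, t2, t5}} = {t0, t1, t2, t4}
|Sat(EX (grant → (EF (AG done))))| = |{t0, t1, t2, t4}| = 4.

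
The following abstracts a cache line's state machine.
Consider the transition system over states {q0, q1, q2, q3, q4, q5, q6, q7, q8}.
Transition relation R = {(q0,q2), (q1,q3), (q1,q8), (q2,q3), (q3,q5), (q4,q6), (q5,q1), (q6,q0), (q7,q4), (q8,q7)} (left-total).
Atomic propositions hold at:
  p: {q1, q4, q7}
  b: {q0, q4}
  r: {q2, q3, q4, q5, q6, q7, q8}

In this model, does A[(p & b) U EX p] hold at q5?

Yes

Sat(p & b) = {q4}
Sat(EX p) = {s : some successor in {q1, q4, q7}} = {q5, q7, q8}
A[(p & b) U EX p]: least fixpoint, start Z0 = Sat(EX p) = {q5, q7, q8}, add states in Sat(p & b) with every successor in Z. Already a fixed point.
Sat(A[(p & b) U EX p]) = {q5, q7, q8}
q5 ∈ Sat(A[(p & b) U EX p]) = {q5, q7, q8}, so the formula holds at q5.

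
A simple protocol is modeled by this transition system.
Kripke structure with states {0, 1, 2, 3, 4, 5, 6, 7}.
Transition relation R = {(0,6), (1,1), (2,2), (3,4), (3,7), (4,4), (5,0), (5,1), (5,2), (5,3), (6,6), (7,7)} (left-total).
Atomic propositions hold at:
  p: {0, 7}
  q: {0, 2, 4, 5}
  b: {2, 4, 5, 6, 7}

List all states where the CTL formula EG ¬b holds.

Sat(¬b) = {0, 1, 3}
EG ¬b: greatest fixpoint, start Z0 = {0, 1, 3}, keep only states in Sat with some successor in Z. Z1 = {1}; fixed.
Sat(EG ¬b) = {1}

{1}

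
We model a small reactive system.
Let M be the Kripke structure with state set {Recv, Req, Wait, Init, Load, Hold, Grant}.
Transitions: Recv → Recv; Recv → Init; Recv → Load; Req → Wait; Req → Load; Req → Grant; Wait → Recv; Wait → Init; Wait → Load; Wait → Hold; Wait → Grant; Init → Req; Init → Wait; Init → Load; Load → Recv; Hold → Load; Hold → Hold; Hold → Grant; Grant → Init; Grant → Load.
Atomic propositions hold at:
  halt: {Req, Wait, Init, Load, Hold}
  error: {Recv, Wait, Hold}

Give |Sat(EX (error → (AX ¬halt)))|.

Sat(¬halt) = {Recv, Grant}
Sat(AX ¬halt) = {s : every successor in {Recv, Grant}} = {Load}
Sat(error → (AX ¬halt)) = {Req, Init, Load, Grant}
Sat(EX (error → (AX ¬halt))) = {s : some successor in {Req, Init, Load, Grant}} = {Recv, Req, Wait, Init, Hold, Grant}
|Sat(EX (error → (AX ¬halt)))| = |{Recv, Req, Wait, Init, Hold, Grant}| = 6.

6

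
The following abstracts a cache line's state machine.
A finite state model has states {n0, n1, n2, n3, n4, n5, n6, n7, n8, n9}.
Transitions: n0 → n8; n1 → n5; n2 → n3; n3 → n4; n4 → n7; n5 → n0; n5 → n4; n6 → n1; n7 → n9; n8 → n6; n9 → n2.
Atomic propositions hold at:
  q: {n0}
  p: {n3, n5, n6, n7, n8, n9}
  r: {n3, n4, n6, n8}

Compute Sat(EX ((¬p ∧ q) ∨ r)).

{n0, n2, n3, n5, n8}

Sat(¬p) = {n0, n1, n2, n4}
Sat(¬p ∧ q) = {n0}
Sat((¬p ∧ q) ∨ r) = {n0, n3, n4, n6, n8}
Sat(EX ((¬p ∧ q) ∨ r)) = {s : some successor in {n0, n3, n4, n6, n8}} = {n0, n2, n3, n5, n8}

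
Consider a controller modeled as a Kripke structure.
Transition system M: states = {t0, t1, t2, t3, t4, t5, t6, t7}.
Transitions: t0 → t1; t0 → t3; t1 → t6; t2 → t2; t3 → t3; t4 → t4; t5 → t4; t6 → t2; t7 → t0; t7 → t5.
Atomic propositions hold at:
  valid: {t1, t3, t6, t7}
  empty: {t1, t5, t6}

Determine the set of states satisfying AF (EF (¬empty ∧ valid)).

{t0, t3, t7}

Sat(¬empty) = {t0, t2, t3, t4, t7}
Sat(¬empty ∧ valid) = {t3, t7}
EF (¬empty ∧ valid): least fixpoint, start Z0 = {t3, t7}, add states with some successor in Z. Z1 = {t0, t3, t7}; fixed.
Sat(EF (¬empty ∧ valid)) = {t0, t3, t7}
AF (EF (¬empty ∧ valid)): least fixpoint, start Z0 = {t0, t3, t7}, add states with every successor in Z. Already a fixed point.
Sat(AF (EF (¬empty ∧ valid))) = {t0, t3, t7}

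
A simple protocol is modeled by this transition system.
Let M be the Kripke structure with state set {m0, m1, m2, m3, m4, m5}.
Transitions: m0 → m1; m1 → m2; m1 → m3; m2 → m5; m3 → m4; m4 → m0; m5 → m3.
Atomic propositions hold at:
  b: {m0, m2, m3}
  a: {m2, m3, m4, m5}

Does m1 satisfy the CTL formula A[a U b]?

No

A[a U b]: least fixpoint, start Z0 = Sat(b) = {m0, m2, m3}, add states in Sat(a) with every successor in Z. Z1 = {m0, m2, m3, m4, m5}; fixed.
Sat(A[a U b]) = {m0, m2, m3, m4, m5}
m1 ∉ Sat(A[a U b]) = {m0, m2, m3, m4, m5}, so the formula does not hold at m1.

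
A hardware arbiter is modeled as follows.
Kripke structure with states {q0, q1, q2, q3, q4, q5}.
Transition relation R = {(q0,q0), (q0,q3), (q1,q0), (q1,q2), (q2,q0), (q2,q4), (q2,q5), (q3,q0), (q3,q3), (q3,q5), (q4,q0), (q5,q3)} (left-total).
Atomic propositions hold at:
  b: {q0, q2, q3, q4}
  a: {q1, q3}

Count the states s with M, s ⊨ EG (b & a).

1

Sat(b & a) = {q3}
EG (b & a): greatest fixpoint, start Z0 = {q3}, keep only states in Sat with some successor in Z. Already a fixed point.
Sat(EG (b & a)) = {q3}
|Sat(EG (b & a))| = |{q3}| = 1.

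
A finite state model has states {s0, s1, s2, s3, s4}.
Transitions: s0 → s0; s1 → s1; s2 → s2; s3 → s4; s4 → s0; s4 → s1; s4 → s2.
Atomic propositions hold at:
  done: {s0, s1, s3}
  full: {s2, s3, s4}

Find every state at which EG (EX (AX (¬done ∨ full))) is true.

{s2, s4}

Sat(¬done) = {s2, s4}
Sat(¬done ∨ full) = {s2, s3, s4}
Sat(AX (¬done ∨ full)) = {s : every successor in {s2, s3, s4}} = {s2, s3}
Sat(EX (AX (¬done ∨ full))) = {s : some successor in {s2, s3}} = {s2, s4}
EG (EX (AX (¬done ∨ full))): greatest fixpoint, start Z0 = {s2, s4}, keep only states in Sat with some successor in Z. Already a fixed point.
Sat(EG (EX (AX (¬done ∨ full)))) = {s2, s4}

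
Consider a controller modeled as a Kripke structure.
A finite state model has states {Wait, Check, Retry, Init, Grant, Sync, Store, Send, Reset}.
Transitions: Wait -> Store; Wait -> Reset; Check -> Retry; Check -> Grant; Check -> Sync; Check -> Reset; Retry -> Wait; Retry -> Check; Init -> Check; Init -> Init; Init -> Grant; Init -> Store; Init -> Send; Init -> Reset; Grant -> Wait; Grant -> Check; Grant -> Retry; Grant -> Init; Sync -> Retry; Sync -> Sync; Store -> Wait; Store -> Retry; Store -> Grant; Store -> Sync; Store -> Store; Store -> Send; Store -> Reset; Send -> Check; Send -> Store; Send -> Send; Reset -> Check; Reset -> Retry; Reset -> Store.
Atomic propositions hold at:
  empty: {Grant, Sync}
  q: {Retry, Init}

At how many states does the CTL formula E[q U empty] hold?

E[q U empty]: least fixpoint, start Z0 = Sat(empty) = {Grant, Sync}, add states in Sat(q) with some successor in Z. Z1 = {Init, Grant, Sync}; fixed.
Sat(E[q U empty]) = {Init, Grant, Sync}
|Sat(E[q U empty])| = |{Init, Grant, Sync}| = 3.

3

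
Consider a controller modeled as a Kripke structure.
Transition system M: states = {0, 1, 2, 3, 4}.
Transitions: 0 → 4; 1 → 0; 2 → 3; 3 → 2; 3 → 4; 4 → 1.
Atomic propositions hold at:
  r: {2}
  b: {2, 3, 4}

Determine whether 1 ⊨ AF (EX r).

Sat(EX r) = {s : some successor in {2}} = {3}
AF (EX r): least fixpoint, start Z0 = {3}, add states with every successor in Z. Z1 = {2, 3}; fixed.
Sat(AF (EX r)) = {2, 3}
1 ∉ Sat(AF (EX r)) = {2, 3}, so the formula does not hold at 1.

No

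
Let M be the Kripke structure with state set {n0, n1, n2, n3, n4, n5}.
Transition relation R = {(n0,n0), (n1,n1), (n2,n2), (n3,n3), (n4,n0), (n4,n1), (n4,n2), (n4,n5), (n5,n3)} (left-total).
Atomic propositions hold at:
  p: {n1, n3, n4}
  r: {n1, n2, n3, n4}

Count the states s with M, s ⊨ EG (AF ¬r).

Sat(¬r) = {n0, n5}
AF ¬r: least fixpoint, start Z0 = {n0, n5}, add states with every successor in Z. Already a fixed point.
Sat(AF ¬r) = {n0, n5}
EG (AF ¬r): greatest fixpoint, start Z0 = {n0, n5}, keep only states in Sat with some successor in Z. Z1 = {n0}; fixed.
Sat(EG (AF ¬r)) = {n0}
|Sat(EG (AF ¬r))| = |{n0}| = 1.

1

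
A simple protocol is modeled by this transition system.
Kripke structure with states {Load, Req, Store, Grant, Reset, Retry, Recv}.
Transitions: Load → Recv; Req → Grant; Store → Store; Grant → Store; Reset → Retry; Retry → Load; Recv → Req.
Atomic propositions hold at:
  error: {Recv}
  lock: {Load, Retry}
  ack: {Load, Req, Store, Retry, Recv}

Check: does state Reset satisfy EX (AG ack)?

AG ack: greatest fixpoint, start Z0 = {Load, Req, Store, Retry, Recv}, keep only states in Sat with every successor in Z. Z1 = {Load, Store, Retry, Recv}; Z2 = {Load, Store, Retry}; Z3 = {Store, Retry}; Z4 = {Store}; fixed.
Sat(AG ack) = {Store}
Sat(EX (AG ack)) = {s : some successor in {Store}} = {Store, Grant}
Reset ∉ Sat(EX (AG ack)) = {Store, Grant}, so the formula does not hold at Reset.

No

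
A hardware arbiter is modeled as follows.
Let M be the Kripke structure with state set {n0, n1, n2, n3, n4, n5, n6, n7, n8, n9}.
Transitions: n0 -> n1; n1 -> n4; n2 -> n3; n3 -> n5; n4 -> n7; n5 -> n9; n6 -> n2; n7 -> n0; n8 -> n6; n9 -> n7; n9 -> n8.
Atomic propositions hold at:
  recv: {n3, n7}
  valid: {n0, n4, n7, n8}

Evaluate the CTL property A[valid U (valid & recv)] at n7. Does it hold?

Sat(valid & recv) = {n7}
A[valid U (valid & recv)]: least fixpoint, start Z0 = Sat((valid & recv)) = {n7}, add states in Sat(valid) with every successor in Z. Z1 = {n4, n7}; fixed.
Sat(A[valid U (valid & recv)]) = {n4, n7}
n7 ∈ Sat(A[valid U (valid & recv)]) = {n4, n7}, so the formula holds at n7.

Yes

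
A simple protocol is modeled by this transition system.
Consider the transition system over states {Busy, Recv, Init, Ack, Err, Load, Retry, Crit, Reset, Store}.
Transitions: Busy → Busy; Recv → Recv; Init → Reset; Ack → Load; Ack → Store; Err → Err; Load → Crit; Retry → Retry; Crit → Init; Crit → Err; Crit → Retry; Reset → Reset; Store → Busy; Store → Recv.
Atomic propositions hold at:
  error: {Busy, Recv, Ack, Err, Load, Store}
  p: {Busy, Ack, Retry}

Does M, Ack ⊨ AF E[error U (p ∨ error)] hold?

Yes

Sat(p ∨ error) = {Busy, Recv, Ack, Err, Load, Retry, Store}
E[error U (p ∨ error)]: least fixpoint, start Z0 = Sat((p ∨ error)) = {Busy, Recv, Ack, Err, Load, Retry, Store}, add states in Sat(error) with some successor in Z. Already a fixed point.
Sat(E[error U (p ∨ error)]) = {Busy, Recv, Ack, Err, Load, Retry, Store}
AF E[error U (p ∨ error)]: least fixpoint, start Z0 = {Busy, Recv, Ack, Err, Load, Retry, Store}, add states with every successor in Z. Already a fixed point.
Sat(AF E[error U (p ∨ error)]) = {Busy, Recv, Ack, Err, Load, Retry, Store}
Ack ∈ Sat(AF E[error U (p ∨ error)]) = {Busy, Recv, Ack, Err, Load, Retry, Store}, so the formula holds at Ack.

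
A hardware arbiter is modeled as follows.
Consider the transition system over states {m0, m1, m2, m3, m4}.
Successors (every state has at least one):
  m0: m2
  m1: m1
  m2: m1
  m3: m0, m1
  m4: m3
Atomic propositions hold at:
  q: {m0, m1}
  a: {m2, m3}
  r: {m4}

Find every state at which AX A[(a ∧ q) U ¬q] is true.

Sat(a ∧ q) = ∅
Sat(¬q) = {m2, m3, m4}
A[(a ∧ q) U ¬q]: least fixpoint, start Z0 = Sat(¬q) = {m2, m3, m4}, add states in Sat(a ∧ q) with every successor in Z. Already a fixed point.
Sat(A[(a ∧ q) U ¬q]) = {m2, m3, m4}
Sat(AX A[(a ∧ q) U ¬q]) = {s : every successor in {m2, m3, m4}} = {m0, m4}

{m0, m4}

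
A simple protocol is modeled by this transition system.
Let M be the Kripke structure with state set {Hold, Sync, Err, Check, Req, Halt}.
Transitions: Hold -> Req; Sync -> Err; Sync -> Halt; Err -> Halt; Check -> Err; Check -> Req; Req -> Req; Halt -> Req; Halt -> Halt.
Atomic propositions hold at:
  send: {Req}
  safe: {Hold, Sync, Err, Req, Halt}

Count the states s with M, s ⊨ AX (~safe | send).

Sat(~safe) = {Check}
Sat(~safe | send) = {Check, Req}
Sat(AX (~safe | send)) = {s : every successor in {Check, Req}} = {Hold, Req}
|Sat(AX (~safe | send))| = |{Hold, Req}| = 2.

2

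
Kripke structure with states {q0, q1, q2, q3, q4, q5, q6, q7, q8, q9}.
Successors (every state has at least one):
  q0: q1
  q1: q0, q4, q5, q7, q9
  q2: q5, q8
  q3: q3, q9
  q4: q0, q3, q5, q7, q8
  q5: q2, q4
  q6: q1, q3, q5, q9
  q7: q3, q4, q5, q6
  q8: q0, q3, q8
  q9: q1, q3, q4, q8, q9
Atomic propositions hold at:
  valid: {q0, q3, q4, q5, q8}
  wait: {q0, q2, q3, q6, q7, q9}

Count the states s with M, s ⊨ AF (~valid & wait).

Sat(~valid) = {q1, q2, q6, q7, q9}
Sat(~valid & wait) = {q2, q6, q7, q9}
AF (~valid & wait): least fixpoint, start Z0 = {q2, q6, q7, q9}, add states with every successor in Z. Already a fixed point.
Sat(AF (~valid & wait)) = {q2, q6, q7, q9}
|Sat(AF (~valid & wait))| = |{q2, q6, q7, q9}| = 4.

4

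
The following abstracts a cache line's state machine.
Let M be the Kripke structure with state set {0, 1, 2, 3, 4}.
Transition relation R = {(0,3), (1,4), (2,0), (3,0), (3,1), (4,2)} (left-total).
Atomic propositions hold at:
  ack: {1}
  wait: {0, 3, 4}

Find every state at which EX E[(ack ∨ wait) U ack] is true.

{0, 2, 3}

Sat(ack ∨ wait) = {0, 1, 3, 4}
E[(ack ∨ wait) U ack]: least fixpoint, start Z0 = Sat(ack) = {1}, add states in Sat(ack ∨ wait) with some successor in Z. Z1 = {1, 3}; Z2 = {0, 1, 3}; fixed.
Sat(E[(ack ∨ wait) U ack]) = {0, 1, 3}
Sat(EX E[(ack ∨ wait) U ack]) = {s : some successor in {0, 1, 3}} = {0, 2, 3}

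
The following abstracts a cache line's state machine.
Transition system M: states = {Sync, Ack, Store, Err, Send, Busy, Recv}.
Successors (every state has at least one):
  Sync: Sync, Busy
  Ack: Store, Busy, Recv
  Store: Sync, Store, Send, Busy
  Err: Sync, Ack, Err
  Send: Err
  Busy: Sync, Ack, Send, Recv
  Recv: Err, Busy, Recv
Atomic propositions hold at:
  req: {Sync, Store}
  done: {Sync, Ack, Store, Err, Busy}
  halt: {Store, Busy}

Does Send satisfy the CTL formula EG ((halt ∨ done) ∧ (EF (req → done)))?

Sat(halt ∨ done) = {Sync, Ack, Store, Err, Busy}
Sat(req → done) = {Sync, Ack, Store, Err, Send, Busy, Recv}
EF (req → done): least fixpoint, start Z0 = {Sync, Ack, Store, Err, Send, Busy, Recv}, add states with some successor in Z. Already a fixed point.
Sat(EF (req → done)) = {Sync, Ack, Store, Err, Send, Busy, Recv}
Sat((halt ∨ done) ∧ (EF (req → done))) = {Sync, Ack, Store, Err, Busy}
EG ((halt ∨ done) ∧ (EF (req → done))): greatest fixpoint, start Z0 = {Sync, Ack, Store, Err, Busy}, keep only states in Sat with some successor in Z. Already a fixed point.
Sat(EG ((halt ∨ done) ∧ (EF (req → done)))) = {Sync, Ack, Store, Err, Busy}
Send ∉ Sat(EG ((halt ∨ done) ∧ (EF (req → done)))) = {Sync, Ack, Store, Err, Busy}, so the formula does not hold at Send.

No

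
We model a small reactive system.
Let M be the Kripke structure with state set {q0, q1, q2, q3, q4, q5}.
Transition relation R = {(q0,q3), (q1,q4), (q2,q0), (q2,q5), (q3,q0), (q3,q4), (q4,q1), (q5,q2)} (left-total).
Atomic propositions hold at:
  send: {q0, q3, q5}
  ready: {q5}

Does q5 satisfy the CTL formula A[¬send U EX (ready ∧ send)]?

Sat(¬send) = {q1, q2, q4}
Sat(ready ∧ send) = {q5}
Sat(EX (ready ∧ send)) = {s : some successor in {q5}} = {q2}
A[¬send U EX (ready ∧ send)]: least fixpoint, start Z0 = Sat(EX (ready ∧ send)) = {q2}, add states in Sat(¬send) with every successor in Z. Already a fixed point.
Sat(A[¬send U EX (ready ∧ send)]) = {q2}
q5 ∉ Sat(A[¬send U EX (ready ∧ send)]) = {q2}, so the formula does not hold at q5.

No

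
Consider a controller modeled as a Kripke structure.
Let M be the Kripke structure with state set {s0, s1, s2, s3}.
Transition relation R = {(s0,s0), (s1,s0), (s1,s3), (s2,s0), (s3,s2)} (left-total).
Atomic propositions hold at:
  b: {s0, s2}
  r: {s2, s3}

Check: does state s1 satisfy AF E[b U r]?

No

E[b U r]: least fixpoint, start Z0 = Sat(r) = {s2, s3}, add states in Sat(b) with some successor in Z. Already a fixed point.
Sat(E[b U r]) = {s2, s3}
AF E[b U r]: least fixpoint, start Z0 = {s2, s3}, add states with every successor in Z. Already a fixed point.
Sat(AF E[b U r]) = {s2, s3}
s1 ∉ Sat(AF E[b U r]) = {s2, s3}, so the formula does not hold at s1.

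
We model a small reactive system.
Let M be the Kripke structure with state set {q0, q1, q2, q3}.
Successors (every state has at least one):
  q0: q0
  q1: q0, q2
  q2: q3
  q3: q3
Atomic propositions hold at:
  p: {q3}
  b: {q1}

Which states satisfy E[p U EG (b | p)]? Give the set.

{q3}

Sat(b | p) = {q1, q3}
EG (b | p): greatest fixpoint, start Z0 = {q1, q3}, keep only states in Sat with some successor in Z. Z1 = {q3}; fixed.
Sat(EG (b | p)) = {q3}
E[p U EG (b | p)]: least fixpoint, start Z0 = Sat(EG (b | p)) = {q3}, add states in Sat(p) with some successor in Z. Already a fixed point.
Sat(E[p U EG (b | p)]) = {q3}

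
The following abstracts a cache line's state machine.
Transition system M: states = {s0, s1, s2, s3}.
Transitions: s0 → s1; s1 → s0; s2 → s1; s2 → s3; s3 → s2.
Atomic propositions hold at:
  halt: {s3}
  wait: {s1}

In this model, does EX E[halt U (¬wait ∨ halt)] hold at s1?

Sat(¬wait) = {s0, s2, s3}
Sat(¬wait ∨ halt) = {s0, s2, s3}
E[halt U (¬wait ∨ halt)]: least fixpoint, start Z0 = Sat((¬wait ∨ halt)) = {s0, s2, s3}, add states in Sat(halt) with some successor in Z. Already a fixed point.
Sat(E[halt U (¬wait ∨ halt)]) = {s0, s2, s3}
Sat(EX E[halt U (¬wait ∨ halt)]) = {s : some successor in {s0, s2, s3}} = {s1, s2, s3}
s1 ∈ Sat(EX E[halt U (¬wait ∨ halt)]) = {s1, s2, s3}, so the formula holds at s1.

Yes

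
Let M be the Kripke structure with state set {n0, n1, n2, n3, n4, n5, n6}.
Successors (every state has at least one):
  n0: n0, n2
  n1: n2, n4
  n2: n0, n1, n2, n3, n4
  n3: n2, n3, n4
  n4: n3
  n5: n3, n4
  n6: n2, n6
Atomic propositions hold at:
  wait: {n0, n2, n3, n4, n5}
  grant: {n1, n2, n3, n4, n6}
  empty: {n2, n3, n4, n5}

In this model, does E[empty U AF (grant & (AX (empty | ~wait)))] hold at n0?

No

Sat(~wait) = {n1, n6}
Sat(empty | ~wait) = {n1, n2, n3, n4, n5, n6}
Sat(AX (empty | ~wait)) = {s : every successor in {n1, n2, n3, n4, n5, n6}} = {n1, n3, n4, n5, n6}
Sat(grant & (AX (empty | ~wait))) = {n1, n3, n4, n6}
AF (grant & (AX (empty | ~wait))): least fixpoint, start Z0 = {n1, n3, n4, n6}, add states with every successor in Z. Z1 = {n1, n3, n4, n5, n6}; fixed.
Sat(AF (grant & (AX (empty | ~wait)))) = {n1, n3, n4, n5, n6}
E[empty U AF (grant & (AX (empty | ~wait)))]: least fixpoint, start Z0 = Sat(AF (grant & (AX (empty | ~wait)))) = {n1, n3, n4, n5, n6}, add states in Sat(empty) with some successor in Z. Z1 = {n1, n2, n3, n4, n5, n6}; fixed.
Sat(E[empty U AF (grant & (AX (empty | ~wait)))]) = {n1, n2, n3, n4, n5, n6}
n0 ∉ Sat(E[empty U AF (grant & (AX (empty | ~wait)))]) = {n1, n2, n3, n4, n5, n6}, so the formula does not hold at n0.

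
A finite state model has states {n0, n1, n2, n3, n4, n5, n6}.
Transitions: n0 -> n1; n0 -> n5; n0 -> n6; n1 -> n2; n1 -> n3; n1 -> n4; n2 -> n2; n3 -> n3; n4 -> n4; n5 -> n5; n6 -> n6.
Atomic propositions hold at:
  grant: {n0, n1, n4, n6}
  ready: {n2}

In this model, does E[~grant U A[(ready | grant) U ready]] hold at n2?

Sat(~grant) = {n2, n3, n5}
Sat(ready | grant) = {n0, n1, n2, n4, n6}
A[(ready | grant) U ready]: least fixpoint, start Z0 = Sat(ready) = {n2}, add states in Sat(ready | grant) with every successor in Z. Already a fixed point.
Sat(A[(ready | grant) U ready]) = {n2}
E[~grant U A[(ready | grant) U ready]]: least fixpoint, start Z0 = Sat(A[(ready | grant) U ready]) = {n2}, add states in Sat(~grant) with some successor in Z. Already a fixed point.
Sat(E[~grant U A[(ready | grant) U ready]]) = {n2}
n2 ∈ Sat(E[~grant U A[(ready | grant) U ready]]) = {n2}, so the formula holds at n2.

Yes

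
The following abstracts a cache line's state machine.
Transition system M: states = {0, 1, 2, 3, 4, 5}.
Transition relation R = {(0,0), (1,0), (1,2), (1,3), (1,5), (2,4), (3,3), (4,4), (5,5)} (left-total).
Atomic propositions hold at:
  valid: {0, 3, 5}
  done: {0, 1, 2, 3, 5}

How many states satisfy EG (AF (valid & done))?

3

Sat(valid & done) = {0, 3, 5}
AF (valid & done): least fixpoint, start Z0 = {0, 3, 5}, add states with every successor in Z. Already a fixed point.
Sat(AF (valid & done)) = {0, 3, 5}
EG (AF (valid & done)): greatest fixpoint, start Z0 = {0, 3, 5}, keep only states in Sat with some successor in Z. Already a fixed point.
Sat(EG (AF (valid & done))) = {0, 3, 5}
|Sat(EG (AF (valid & done)))| = |{0, 3, 5}| = 3.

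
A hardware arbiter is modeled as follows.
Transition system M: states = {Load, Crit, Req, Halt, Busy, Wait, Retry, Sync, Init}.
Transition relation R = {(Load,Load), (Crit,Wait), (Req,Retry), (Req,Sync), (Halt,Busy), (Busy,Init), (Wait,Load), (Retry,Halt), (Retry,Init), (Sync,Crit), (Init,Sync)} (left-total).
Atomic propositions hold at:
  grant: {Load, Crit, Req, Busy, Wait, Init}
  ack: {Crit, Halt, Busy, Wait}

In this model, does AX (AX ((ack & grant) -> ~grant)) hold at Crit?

Sat(ack & grant) = {Crit, Busy, Wait}
Sat(~grant) = {Halt, Retry, Sync}
Sat((ack & grant) -> ~grant) = {Load, Req, Halt, Retry, Sync, Init}
Sat(AX ((ack & grant) -> ~grant)) = {s : every successor in {Load, Req, Halt, Retry, Sync, Init}} = {Load, Req, Busy, Wait, Retry, Init}
Sat(AX (AX ((ack & grant) -> ~grant))) = {s : every successor in {Load, Req, Busy, Wait, Retry, Init}} = {Load, Crit, Halt, Busy, Wait}
Crit ∈ Sat(AX (AX ((ack & grant) -> ~grant))) = {Load, Crit, Halt, Busy, Wait}, so the formula holds at Crit.

Yes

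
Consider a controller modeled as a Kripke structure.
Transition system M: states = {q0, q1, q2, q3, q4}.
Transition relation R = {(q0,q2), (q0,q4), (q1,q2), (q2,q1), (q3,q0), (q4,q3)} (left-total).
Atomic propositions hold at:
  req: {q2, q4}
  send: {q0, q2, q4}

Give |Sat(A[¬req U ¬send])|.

Sat(¬req) = {q0, q1, q3}
Sat(¬send) = {q1, q3}
A[¬req U ¬send]: least fixpoint, start Z0 = Sat(¬send) = {q1, q3}, add states in Sat(¬req) with every successor in Z. Already a fixed point.
Sat(A[¬req U ¬send]) = {q1, q3}
|Sat(A[¬req U ¬send])| = |{q1, q3}| = 2.

2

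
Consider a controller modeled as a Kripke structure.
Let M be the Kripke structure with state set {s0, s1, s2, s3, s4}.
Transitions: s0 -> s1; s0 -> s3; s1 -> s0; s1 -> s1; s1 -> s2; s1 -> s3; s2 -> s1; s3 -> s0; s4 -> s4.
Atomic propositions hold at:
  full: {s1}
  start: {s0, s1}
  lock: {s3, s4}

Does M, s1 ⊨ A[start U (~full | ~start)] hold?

Sat(~full) = {s0, s2, s3, s4}
Sat(~start) = {s2, s3, s4}
Sat(~full | ~start) = {s0, s2, s3, s4}
A[start U (~full | ~start)]: least fixpoint, start Z0 = Sat((~full | ~start)) = {s0, s2, s3, s4}, add states in Sat(start) with every successor in Z. Already a fixed point.
Sat(A[start U (~full | ~start)]) = {s0, s2, s3, s4}
s1 ∉ Sat(A[start U (~full | ~start)]) = {s0, s2, s3, s4}, so the formula does not hold at s1.

No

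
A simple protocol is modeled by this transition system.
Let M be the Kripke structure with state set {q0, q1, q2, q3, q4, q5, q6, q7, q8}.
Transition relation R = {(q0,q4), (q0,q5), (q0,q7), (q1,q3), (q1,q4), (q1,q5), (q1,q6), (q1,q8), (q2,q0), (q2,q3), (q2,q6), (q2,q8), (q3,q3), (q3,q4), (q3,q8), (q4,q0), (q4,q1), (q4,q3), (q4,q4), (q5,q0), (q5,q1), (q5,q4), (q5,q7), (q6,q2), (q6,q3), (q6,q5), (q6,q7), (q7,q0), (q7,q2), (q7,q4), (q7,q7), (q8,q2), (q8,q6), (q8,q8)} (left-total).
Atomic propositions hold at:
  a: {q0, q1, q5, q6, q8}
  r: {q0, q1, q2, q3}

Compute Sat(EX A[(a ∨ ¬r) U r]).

Sat(¬r) = {q4, q5, q6, q7, q8}
Sat(a ∨ ¬r) = {q0, q1, q4, q5, q6, q7, q8}
A[(a ∨ ¬r) U r]: least fixpoint, start Z0 = Sat(r) = {q0, q1, q2, q3}, add states in Sat(a ∨ ¬r) with every successor in Z. Already a fixed point.
Sat(A[(a ∨ ¬r) U r]) = {q0, q1, q2, q3}
Sat(EX A[(a ∨ ¬r) U r]) = {s : some successor in {q0, q1, q2, q3}} = {q1, q2, q3, q4, q5, q6, q7, q8}

{q1, q2, q3, q4, q5, q6, q7, q8}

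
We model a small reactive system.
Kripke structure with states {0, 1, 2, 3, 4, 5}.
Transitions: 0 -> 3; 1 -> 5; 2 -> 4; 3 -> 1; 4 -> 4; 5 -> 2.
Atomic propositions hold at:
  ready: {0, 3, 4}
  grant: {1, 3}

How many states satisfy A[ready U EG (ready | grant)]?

1

Sat(ready | grant) = {0, 1, 3, 4}
EG (ready | grant): greatest fixpoint, start Z0 = {0, 1, 3, 4}, keep only states in Sat with some successor in Z. Z1 = {0, 3, 4}; Z2 = {0, 4}; Z3 = {4}; fixed.
Sat(EG (ready | grant)) = {4}
A[ready U EG (ready | grant)]: least fixpoint, start Z0 = Sat(EG (ready | grant)) = {4}, add states in Sat(ready) with every successor in Z. Already a fixed point.
Sat(A[ready U EG (ready | grant)]) = {4}
|Sat(A[ready U EG (ready | grant)])| = |{4}| = 1.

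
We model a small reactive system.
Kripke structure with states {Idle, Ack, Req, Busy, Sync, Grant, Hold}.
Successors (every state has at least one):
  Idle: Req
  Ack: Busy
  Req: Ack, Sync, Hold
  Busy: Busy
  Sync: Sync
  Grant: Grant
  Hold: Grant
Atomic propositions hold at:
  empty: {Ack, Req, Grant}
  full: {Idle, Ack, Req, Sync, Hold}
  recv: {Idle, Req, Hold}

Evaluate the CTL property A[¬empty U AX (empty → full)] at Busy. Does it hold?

Yes

Sat(¬empty) = {Idle, Busy, Sync, Hold}
Sat(empty → full) = {Idle, Ack, Req, Busy, Sync, Hold}
Sat(AX (empty → full)) = {s : every successor in {Idle, Ack, Req, Busy, Sync, Hold}} = {Idle, Ack, Req, Busy, Sync}
A[¬empty U AX (empty → full)]: least fixpoint, start Z0 = Sat(AX (empty → full)) = {Idle, Ack, Req, Busy, Sync}, add states in Sat(¬empty) with every successor in Z. Already a fixed point.
Sat(A[¬empty U AX (empty → full)]) = {Idle, Ack, Req, Busy, Sync}
Busy ∈ Sat(A[¬empty U AX (empty → full)]) = {Idle, Ack, Req, Busy, Sync}, so the formula holds at Busy.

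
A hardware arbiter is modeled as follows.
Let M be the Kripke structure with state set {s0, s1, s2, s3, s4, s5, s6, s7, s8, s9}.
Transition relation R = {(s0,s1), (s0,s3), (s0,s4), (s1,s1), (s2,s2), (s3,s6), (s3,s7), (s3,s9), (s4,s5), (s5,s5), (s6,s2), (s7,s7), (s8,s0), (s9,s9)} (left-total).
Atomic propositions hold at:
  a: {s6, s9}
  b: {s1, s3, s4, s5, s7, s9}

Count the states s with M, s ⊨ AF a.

2

AF a: least fixpoint, start Z0 = {s6, s9}, add states with every successor in Z. Already a fixed point.
Sat(AF a) = {s6, s9}
|Sat(AF a)| = |{s6, s9}| = 2.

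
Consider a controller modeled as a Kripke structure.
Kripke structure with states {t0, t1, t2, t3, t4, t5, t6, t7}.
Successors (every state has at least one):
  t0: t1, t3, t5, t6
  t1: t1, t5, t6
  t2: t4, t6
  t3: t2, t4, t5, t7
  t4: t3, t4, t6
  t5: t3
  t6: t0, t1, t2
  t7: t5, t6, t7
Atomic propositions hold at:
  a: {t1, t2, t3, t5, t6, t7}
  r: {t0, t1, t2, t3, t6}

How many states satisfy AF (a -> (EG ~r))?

3

Sat(~r) = {t4, t5, t7}
EG ~r: greatest fixpoint, start Z0 = {t4, t5, t7}, keep only states in Sat with some successor in Z. Z1 = {t4, t7}; fixed.
Sat(EG ~r) = {t4, t7}
Sat(a -> (EG ~r)) = {t0, t4, t7}
AF (a -> (EG ~r)): least fixpoint, start Z0 = {t0, t4, t7}, add states with every successor in Z. Already a fixed point.
Sat(AF (a -> (EG ~r))) = {t0, t4, t7}
|Sat(AF (a -> (EG ~r)))| = |{t0, t4, t7}| = 3.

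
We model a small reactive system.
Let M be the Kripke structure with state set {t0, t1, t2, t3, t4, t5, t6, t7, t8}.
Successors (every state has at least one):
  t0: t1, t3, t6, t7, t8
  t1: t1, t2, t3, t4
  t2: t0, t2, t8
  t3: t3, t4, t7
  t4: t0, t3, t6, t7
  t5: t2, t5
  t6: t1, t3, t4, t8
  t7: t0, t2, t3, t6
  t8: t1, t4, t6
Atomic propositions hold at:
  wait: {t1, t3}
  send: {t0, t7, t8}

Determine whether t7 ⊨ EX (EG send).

Yes

EG send: greatest fixpoint, start Z0 = {t0, t7, t8}, keep only states in Sat with some successor in Z. Z1 = {t0, t7}; fixed.
Sat(EG send) = {t0, t7}
Sat(EX (EG send)) = {s : some successor in {t0, t7}} = {t0, t2, t3, t4, t7}
t7 ∈ Sat(EX (EG send)) = {t0, t2, t3, t4, t7}, so the formula holds at t7.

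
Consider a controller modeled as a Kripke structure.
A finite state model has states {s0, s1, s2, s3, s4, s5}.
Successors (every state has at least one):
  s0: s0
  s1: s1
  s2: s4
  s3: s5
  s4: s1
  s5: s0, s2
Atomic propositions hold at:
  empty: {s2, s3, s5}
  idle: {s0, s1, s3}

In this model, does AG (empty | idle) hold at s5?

No

Sat(empty | idle) = {s0, s1, s2, s3, s5}
AG (empty | idle): greatest fixpoint, start Z0 = {s0, s1, s2, s3, s5}, keep only states in Sat with every successor in Z. Z1 = {s0, s1, s3, s5}; Z2 = {s0, s1, s3}; Z3 = {s0, s1}; fixed.
Sat(AG (empty | idle)) = {s0, s1}
s5 ∉ Sat(AG (empty | idle)) = {s0, s1}, so the formula does not hold at s5.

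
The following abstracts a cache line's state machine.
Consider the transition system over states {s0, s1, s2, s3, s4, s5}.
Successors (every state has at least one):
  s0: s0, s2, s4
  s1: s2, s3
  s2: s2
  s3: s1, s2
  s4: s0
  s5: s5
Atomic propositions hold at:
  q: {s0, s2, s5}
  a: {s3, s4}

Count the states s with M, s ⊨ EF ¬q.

4

Sat(¬q) = {s1, s3, s4}
EF ¬q: least fixpoint, start Z0 = {s1, s3, s4}, add states with some successor in Z. Z1 = {s0, s1, s3, s4}; fixed.
Sat(EF ¬q) = {s0, s1, s3, s4}
|Sat(EF ¬q)| = |{s0, s1, s3, s4}| = 4.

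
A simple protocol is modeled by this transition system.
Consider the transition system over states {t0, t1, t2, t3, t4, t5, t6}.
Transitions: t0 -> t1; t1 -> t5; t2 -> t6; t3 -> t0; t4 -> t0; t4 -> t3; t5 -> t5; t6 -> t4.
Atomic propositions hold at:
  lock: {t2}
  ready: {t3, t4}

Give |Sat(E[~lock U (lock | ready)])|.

4

Sat(~lock) = {t0, t1, t3, t4, t5, t6}
Sat(lock | ready) = {t2, t3, t4}
E[~lock U (lock | ready)]: least fixpoint, start Z0 = Sat((lock | ready)) = {t2, t3, t4}, add states in Sat(~lock) with some successor in Z. Z1 = {t2, t3, t4, t6}; fixed.
Sat(E[~lock U (lock | ready)]) = {t2, t3, t4, t6}
|Sat(E[~lock U (lock | ready)])| = |{t2, t3, t4, t6}| = 4.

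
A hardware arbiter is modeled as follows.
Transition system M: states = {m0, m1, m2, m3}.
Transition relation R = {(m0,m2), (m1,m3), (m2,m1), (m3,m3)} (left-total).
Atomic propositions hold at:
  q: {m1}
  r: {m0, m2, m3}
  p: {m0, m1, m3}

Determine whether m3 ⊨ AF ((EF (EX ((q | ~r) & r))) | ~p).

Sat(~r) = {m1}
Sat(q | ~r) = {m1}
Sat((q | ~r) & r) = ∅
Sat(EX ((q | ~r) & r)) = {s : some successor in ∅} = ∅
EF (EX ((q | ~r) & r)): least fixpoint, start Z0 = ∅, add states with some successor in Z. Already a fixed point.
Sat(EF (EX ((q | ~r) & r))) = ∅
Sat(~p) = {m2}
Sat((EF (EX ((q | ~r) & r))) | ~p) = {m2}
AF ((EF (EX ((q | ~r) & r))) | ~p): least fixpoint, start Z0 = {m2}, add states with every successor in Z. Z1 = {m0, m2}; fixed.
Sat(AF ((EF (EX ((q | ~r) & r))) | ~p)) = {m0, m2}
m3 ∉ Sat(AF ((EF (EX ((q | ~r) & r))) | ~p)) = {m0, m2}, so the formula does not hold at m3.

No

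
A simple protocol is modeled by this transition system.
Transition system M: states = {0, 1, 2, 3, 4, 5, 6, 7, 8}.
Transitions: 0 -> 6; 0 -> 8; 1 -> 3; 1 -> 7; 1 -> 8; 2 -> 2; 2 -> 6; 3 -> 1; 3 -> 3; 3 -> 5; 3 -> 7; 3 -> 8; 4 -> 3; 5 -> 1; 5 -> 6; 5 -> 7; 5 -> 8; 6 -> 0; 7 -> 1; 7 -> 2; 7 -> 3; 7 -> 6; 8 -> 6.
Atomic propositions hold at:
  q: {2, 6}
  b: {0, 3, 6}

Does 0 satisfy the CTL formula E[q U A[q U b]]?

Yes

A[q U b]: least fixpoint, start Z0 = Sat(b) = {0, 3, 6}, add states in Sat(q) with every successor in Z. Already a fixed point.
Sat(A[q U b]) = {0, 3, 6}
E[q U A[q U b]]: least fixpoint, start Z0 = Sat(A[q U b]) = {0, 3, 6}, add states in Sat(q) with some successor in Z. Z1 = {0, 2, 3, 6}; fixed.
Sat(E[q U A[q U b]]) = {0, 2, 3, 6}
0 ∈ Sat(E[q U A[q U b]]) = {0, 2, 3, 6}, so the formula holds at 0.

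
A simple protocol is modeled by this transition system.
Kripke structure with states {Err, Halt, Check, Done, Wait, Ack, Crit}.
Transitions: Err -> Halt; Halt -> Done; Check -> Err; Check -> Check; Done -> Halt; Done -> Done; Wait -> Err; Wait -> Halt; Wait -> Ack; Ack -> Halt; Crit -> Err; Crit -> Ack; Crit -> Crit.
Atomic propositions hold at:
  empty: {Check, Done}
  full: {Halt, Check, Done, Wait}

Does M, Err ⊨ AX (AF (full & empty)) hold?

Yes

Sat(full & empty) = {Check, Done}
AF (full & empty): least fixpoint, start Z0 = {Check, Done}, add states with every successor in Z. Z1 = {Halt, Check, Done}; Z2 = {Err, Halt, Check, Done, Ack}; Z3 = {Err, Halt, Check, Done, Wait, Ack}; fixed.
Sat(AF (full & empty)) = {Err, Halt, Check, Done, Wait, Ack}
Sat(AX (AF (full & empty))) = {s : every successor in {Err, Halt, Check, Done, Wait, Ack}} = {Err, Halt, Check, Done, Wait, Ack}
Err ∈ Sat(AX (AF (full & empty))) = {Err, Halt, Check, Done, Wait, Ack}, so the formula holds at Err.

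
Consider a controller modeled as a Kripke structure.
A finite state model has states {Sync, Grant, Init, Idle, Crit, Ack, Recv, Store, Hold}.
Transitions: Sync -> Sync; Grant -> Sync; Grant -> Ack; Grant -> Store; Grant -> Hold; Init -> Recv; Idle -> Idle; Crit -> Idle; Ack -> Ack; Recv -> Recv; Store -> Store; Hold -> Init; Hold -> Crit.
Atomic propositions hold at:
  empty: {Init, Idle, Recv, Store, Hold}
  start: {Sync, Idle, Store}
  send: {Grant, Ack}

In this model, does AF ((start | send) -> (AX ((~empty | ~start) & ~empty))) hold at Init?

Yes

Sat(start | send) = {Sync, Grant, Idle, Ack, Store}
Sat(~empty) = {Sync, Grant, Crit, Ack}
Sat(~start) = {Grant, Init, Crit, Ack, Recv, Hold}
Sat(~empty | ~start) = {Sync, Grant, Init, Crit, Ack, Recv, Hold}
Sat((~empty | ~start) & ~empty) = {Sync, Grant, Crit, Ack}
Sat(AX ((~empty | ~start) & ~empty)) = {s : every successor in {Sync, Grant, Crit, Ack}} = {Sync, Ack}
Sat((start | send) -> (AX ((~empty | ~start) & ~empty))) = {Sync, Init, Crit, Ack, Recv, Hold}
AF ((start | send) -> (AX ((~empty | ~start) & ~empty))): least fixpoint, start Z0 = {Sync, Init, Crit, Ack, Recv, Hold}, add states with every successor in Z. Already a fixed point.
Sat(AF ((start | send) -> (AX ((~empty | ~start) & ~empty)))) = {Sync, Init, Crit, Ack, Recv, Hold}
Init ∈ Sat(AF ((start | send) -> (AX ((~empty | ~start) & ~empty)))) = {Sync, Init, Crit, Ack, Recv, Hold}, so the formula holds at Init.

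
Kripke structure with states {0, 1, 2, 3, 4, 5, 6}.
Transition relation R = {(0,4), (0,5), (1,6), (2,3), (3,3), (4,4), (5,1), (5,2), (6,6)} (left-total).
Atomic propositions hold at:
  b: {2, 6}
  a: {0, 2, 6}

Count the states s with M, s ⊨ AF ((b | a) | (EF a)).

5

Sat(b | a) = {0, 2, 6}
EF a: least fixpoint, start Z0 = {0, 2, 6}, add states with some successor in Z. Z1 = {0, 1, 2, 5, 6}; fixed.
Sat(EF a) = {0, 1, 2, 5, 6}
Sat((b | a) | (EF a)) = {0, 1, 2, 5, 6}
AF ((b | a) | (EF a)): least fixpoint, start Z0 = {0, 1, 2, 5, 6}, add states with every successor in Z. Already a fixed point.
Sat(AF ((b | a) | (EF a))) = {0, 1, 2, 5, 6}
|Sat(AF ((b | a) | (EF a)))| = |{0, 1, 2, 5, 6}| = 5.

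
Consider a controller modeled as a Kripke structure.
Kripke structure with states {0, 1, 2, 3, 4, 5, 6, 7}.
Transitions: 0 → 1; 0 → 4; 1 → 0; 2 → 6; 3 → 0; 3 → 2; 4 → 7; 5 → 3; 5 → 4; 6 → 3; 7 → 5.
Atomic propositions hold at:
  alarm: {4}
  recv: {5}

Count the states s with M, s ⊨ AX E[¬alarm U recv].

2

Sat(¬alarm) = {0, 1, 2, 3, 5, 6, 7}
E[¬alarm U recv]: least fixpoint, start Z0 = Sat(recv) = {5}, add states in Sat(¬alarm) with some successor in Z. Z1 = {5, 7}; fixed.
Sat(E[¬alarm U recv]) = {5, 7}
Sat(AX E[¬alarm U recv]) = {s : every successor in {5, 7}} = {4, 7}
|Sat(AX E[¬alarm U recv])| = |{4, 7}| = 2.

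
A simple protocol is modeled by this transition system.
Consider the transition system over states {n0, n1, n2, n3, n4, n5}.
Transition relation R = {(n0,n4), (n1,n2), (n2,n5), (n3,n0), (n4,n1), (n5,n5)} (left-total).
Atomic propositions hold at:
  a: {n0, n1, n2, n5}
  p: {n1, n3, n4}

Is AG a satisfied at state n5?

AG a: greatest fixpoint, start Z0 = {n0, n1, n2, n5}, keep only states in Sat with every successor in Z. Z1 = {n1, n2, n5}; fixed.
Sat(AG a) = {n1, n2, n5}
n5 ∈ Sat(AG a) = {n1, n2, n5}, so the formula holds at n5.

Yes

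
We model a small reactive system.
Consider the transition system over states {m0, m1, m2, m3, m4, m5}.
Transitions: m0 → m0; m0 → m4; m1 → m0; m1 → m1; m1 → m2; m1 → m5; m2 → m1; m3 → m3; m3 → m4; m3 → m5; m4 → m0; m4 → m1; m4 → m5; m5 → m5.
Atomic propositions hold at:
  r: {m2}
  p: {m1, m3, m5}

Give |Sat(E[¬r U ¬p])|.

Sat(¬r) = {m0, m1, m3, m4, m5}
Sat(¬p) = {m0, m2, m4}
E[¬r U ¬p]: least fixpoint, start Z0 = Sat(¬p) = {m0, m2, m4}, add states in Sat(¬r) with some successor in Z. Z1 = {m0, m1, m2, m3, m4}; fixed.
Sat(E[¬r U ¬p]) = {m0, m1, m2, m3, m4}
|Sat(E[¬r U ¬p])| = |{m0, m1, m2, m3, m4}| = 5.

5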